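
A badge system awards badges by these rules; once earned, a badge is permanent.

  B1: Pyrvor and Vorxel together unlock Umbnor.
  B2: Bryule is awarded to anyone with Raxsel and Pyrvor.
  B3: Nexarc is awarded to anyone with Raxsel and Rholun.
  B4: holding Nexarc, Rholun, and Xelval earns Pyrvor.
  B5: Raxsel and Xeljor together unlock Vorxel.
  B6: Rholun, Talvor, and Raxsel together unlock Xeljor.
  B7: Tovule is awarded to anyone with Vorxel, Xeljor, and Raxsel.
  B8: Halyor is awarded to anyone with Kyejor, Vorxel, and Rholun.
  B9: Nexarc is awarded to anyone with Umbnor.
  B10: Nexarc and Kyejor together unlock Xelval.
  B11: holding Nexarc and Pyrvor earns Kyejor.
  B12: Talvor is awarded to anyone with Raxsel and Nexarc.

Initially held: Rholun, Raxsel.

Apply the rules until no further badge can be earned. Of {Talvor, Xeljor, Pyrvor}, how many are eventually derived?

With Raxsel and Rholun, Nexarc is earned (B3).
With Raxsel and Nexarc, Talvor is earned (B12).
With Rholun, Talvor, and Raxsel, Xeljor is earned (B6).
Talvor: reached.
Xeljor: reached.
Pyrvor would need Nexarc, Rholun, and Xelval (B4), but Xelval is never earned.
Reached: Talvor and Xeljor — 2 of the 3.

2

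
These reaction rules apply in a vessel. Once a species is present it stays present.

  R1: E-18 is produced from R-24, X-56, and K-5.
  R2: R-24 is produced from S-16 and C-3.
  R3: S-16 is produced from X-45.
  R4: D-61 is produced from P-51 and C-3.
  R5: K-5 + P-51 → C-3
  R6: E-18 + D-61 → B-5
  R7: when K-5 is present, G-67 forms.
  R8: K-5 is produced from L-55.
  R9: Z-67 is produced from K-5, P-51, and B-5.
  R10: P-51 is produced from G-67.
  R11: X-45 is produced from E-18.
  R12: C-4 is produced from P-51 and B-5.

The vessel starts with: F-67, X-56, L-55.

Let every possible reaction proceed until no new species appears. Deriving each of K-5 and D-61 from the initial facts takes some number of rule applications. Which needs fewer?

K-5

K-5: L-55 present → K-5 forms (R8). [1 rule application]
D-61: L-55 present → K-5 forms (R8). K-5 present → G-67 forms (R7). G-67 present → P-51 forms (R10). K-5 and P-51 present → C-3 forms (R5). P-51 and C-3 present → D-61 forms (R4). [5 rule applications]
K-5 needs fewer.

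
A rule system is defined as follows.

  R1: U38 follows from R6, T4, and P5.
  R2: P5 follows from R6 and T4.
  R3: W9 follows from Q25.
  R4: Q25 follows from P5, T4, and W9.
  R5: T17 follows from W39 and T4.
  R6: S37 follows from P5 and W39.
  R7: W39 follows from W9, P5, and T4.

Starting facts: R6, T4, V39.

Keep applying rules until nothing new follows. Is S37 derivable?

S37 would need P5 and W39 (R6), but W39 is never established.

No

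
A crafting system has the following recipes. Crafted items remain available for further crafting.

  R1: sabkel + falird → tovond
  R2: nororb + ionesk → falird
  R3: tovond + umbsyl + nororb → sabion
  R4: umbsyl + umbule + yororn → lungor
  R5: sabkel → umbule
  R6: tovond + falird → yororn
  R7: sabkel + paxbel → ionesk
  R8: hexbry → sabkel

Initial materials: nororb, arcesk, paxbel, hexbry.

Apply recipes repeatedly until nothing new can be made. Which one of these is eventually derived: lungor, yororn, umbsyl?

Using R8, hexbry makes sabkel.
sabkel + paxbel → ionesk (R7).
Using R2, nororb and ionesk make falird.
sabkel + falird → tovond (R1).
tovond + falird → yororn (R6).
No rule produces umbsyl, and it is not given. lungor would need umbsyl, umbule, and yororn (R4), but umbsyl is never obtained.

yororn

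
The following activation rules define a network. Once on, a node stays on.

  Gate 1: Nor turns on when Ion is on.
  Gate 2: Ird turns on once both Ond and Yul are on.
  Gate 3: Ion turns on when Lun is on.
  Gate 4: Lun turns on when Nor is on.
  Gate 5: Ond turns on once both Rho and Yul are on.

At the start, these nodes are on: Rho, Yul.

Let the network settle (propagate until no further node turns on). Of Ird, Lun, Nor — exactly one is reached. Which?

Gate 5: Rho and Yul on → Ond on.
Gate 2: Ond and Yul on → Ird on.
Lun would need Nor (Gate 4), but Nor never turns on. Nor would need Ion (Gate 1), but Ion never turns on.

Ird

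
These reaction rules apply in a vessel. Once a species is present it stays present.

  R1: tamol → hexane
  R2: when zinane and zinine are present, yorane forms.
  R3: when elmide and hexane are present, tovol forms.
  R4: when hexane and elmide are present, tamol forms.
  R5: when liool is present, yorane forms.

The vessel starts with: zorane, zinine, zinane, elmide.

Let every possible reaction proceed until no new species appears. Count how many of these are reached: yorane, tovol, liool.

1

zinane and zinine present → yorane forms (R2).
yorane: reached.
tovol would need elmide and hexane (R3), but hexane never forms.
No rule produces liool, and it is not given.
Reached: yorane — 1 of the 3.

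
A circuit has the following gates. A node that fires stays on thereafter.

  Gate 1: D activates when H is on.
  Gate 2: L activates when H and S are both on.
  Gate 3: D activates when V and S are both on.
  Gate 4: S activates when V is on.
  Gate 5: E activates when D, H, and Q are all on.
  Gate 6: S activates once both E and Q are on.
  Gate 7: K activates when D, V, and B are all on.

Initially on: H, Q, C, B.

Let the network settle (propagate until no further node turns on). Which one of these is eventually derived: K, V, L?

Gate 1: H on → D on.
D, H, and Q are on, so E activates (Gate 5).
Gate 6: E and Q on → S on.
Gate 2: H and S on → L on.
No rule produces V, and it is not given. K would need D, V, and B (Gate 7), but V never turns on.

L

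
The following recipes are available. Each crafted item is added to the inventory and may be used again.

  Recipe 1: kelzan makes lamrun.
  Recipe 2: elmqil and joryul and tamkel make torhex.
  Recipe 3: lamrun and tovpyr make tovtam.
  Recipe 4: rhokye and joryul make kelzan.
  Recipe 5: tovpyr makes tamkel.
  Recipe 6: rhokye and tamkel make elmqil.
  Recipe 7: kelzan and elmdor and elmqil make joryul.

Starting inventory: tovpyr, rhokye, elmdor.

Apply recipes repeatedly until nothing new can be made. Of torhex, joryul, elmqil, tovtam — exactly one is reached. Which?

tovpyr → tamkel (Recipe 5).
Using Recipe 6, rhokye and tamkel make elmqil.
joryul would need kelzan, elmdor, and elmqil (Recipe 7), but kelzan is never obtained. torhex would need elmqil, joryul, and tamkel (Recipe 2), but joryul is never obtained. tovtam would need lamrun and tovpyr (Recipe 3), but lamrun is never obtained.

elmqil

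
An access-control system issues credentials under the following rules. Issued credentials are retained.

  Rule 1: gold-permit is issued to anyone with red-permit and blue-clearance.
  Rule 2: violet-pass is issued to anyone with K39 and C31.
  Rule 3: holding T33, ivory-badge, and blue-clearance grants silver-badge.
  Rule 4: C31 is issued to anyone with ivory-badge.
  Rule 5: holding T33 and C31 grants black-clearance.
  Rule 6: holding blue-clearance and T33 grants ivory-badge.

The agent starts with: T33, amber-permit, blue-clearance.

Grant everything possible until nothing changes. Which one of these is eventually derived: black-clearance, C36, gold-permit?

black-clearance

Holding blue-clearance and T33 grants ivory-badge (Rule 6).
Holding ivory-badge grants C31 (Rule 4).
Holding T33 and C31 grants black-clearance (Rule 5).
No rule produces C36, and it is not given. gold-permit would need red-permit and blue-clearance (Rule 1), but red-permit is never granted.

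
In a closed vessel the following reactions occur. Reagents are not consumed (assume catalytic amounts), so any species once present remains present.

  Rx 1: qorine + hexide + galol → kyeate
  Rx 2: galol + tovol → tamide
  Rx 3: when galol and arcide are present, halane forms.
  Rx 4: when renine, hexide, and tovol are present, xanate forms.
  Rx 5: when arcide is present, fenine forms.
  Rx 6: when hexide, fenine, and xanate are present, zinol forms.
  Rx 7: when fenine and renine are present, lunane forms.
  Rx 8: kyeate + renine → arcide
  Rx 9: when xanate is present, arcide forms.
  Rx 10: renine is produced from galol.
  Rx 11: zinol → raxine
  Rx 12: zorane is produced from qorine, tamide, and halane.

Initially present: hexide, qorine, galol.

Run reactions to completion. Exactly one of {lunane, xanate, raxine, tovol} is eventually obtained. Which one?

qorine, hexide, and galol present → kyeate forms (Rx 1).
galol present → renine forms (Rx 10).
kyeate and renine present → arcide forms (Rx 8).
arcide present → fenine forms (Rx 5).
fenine and renine present → lunane forms (Rx 7).
raxine would need zinol (Rx 11), but zinol never forms. No rule produces tovol, and it is not given. xanate would need renine, hexide, and tovol (Rx 4), but tovol never forms.

lunane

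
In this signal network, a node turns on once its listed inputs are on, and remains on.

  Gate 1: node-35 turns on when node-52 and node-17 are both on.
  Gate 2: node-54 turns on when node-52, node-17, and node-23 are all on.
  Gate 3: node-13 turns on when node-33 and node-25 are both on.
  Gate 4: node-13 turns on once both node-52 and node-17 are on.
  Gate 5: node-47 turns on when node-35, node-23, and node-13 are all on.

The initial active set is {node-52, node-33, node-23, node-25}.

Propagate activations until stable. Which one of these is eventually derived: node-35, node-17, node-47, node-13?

node-13

Gate 3: node-33 and node-25 on → node-13 on.
node-35 would need node-52 and node-17 (Gate 1), but node-17 never turns on. No rule produces node-17, and it is not given. node-47 would need node-35, node-23, and node-13 (Gate 5), but node-35 never turns on.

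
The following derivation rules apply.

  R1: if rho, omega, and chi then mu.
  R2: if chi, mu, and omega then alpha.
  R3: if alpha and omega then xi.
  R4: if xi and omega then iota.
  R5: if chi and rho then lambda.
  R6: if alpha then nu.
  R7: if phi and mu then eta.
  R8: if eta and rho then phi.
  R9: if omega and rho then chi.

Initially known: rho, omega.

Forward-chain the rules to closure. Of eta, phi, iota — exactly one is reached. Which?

iota

From omega and rho, R9 gives chi.
From rho, omega, and chi, R1 gives mu.
chi, mu, and omega hold, so alpha follows (R2).
alpha and omega hold, so xi follows (R3).
From xi and omega, R4 gives iota.
phi would need eta and rho (R8), but eta is never established. eta would need phi and mu (R7), but phi is never established.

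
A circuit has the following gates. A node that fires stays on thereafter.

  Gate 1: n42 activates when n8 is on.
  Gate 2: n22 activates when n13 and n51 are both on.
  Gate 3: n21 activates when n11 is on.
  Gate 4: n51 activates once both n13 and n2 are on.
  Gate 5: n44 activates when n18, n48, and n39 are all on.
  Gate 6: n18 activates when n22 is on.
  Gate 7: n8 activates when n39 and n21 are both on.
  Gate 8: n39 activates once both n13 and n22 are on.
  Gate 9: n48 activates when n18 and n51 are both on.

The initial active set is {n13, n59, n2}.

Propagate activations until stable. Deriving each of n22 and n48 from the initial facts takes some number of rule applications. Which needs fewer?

n22: n13 and n2 are on, so n51 activates (Gate 4). Gate 2: n13 and n51 on → n22 on. [2 rule applications]
n48: Gate 4: n13 and n2 on → n51 on. Gate 2: n13 and n51 on → n22 on. n22 is on, so n18 activates (Gate 6). n18 and n51 are on, so n48 activates (Gate 9). [4 rule applications]
n22 needs fewer.

n22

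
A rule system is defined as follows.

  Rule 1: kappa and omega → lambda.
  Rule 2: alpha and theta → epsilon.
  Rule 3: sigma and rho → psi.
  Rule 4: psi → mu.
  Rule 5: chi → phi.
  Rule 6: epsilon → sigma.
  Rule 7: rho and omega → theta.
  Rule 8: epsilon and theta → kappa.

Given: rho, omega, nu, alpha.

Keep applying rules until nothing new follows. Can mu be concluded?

From rho and omega, Rule 7 gives theta.
From alpha and theta, Rule 2 gives epsilon.
epsilon holds, so sigma follows (Rule 6).
sigma and rho hold, so psi follows (Rule 3).
psi holds, so mu follows (Rule 4).

Yes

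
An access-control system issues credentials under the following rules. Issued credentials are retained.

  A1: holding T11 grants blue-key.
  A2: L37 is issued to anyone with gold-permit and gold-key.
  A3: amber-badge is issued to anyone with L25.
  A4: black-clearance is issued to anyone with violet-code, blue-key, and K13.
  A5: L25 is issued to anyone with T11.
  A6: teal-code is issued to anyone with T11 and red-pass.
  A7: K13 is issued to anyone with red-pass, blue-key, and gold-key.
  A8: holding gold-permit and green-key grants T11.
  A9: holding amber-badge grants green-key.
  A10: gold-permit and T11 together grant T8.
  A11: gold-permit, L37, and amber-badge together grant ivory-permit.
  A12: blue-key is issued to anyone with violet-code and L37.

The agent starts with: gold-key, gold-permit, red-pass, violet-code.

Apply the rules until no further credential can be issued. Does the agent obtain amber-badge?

No

amber-badge would need L25 (A3), but L25 is never granted.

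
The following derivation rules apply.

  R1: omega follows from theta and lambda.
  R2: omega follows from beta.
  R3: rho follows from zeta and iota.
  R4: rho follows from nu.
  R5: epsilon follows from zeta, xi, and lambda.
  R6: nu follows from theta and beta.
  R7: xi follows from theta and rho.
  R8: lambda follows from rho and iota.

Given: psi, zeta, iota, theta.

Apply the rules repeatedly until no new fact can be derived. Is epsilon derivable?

From zeta and iota, R3 gives rho.
rho and iota hold, so lambda follows (R8).
theta and rho hold, so xi follows (R7).
zeta, xi, and lambda hold, so epsilon follows (R5).

Yes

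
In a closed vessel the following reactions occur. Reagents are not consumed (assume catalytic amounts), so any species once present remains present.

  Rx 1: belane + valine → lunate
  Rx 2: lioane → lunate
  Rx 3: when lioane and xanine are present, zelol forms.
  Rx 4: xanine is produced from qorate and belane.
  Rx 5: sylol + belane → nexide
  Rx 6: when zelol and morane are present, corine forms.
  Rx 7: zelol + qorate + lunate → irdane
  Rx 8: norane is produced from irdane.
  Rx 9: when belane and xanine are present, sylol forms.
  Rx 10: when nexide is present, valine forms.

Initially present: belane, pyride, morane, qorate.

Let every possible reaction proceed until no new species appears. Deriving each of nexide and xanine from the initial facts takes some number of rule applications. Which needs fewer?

xanine: qorate and belane present → xanine forms (Rx 4). [1 rule application]
nexide: qorate and belane present → xanine forms (Rx 4). belane and xanine present → sylol forms (Rx 9). sylol and belane present → nexide forms (Rx 5). [3 rule applications]
xanine needs fewer.

xanine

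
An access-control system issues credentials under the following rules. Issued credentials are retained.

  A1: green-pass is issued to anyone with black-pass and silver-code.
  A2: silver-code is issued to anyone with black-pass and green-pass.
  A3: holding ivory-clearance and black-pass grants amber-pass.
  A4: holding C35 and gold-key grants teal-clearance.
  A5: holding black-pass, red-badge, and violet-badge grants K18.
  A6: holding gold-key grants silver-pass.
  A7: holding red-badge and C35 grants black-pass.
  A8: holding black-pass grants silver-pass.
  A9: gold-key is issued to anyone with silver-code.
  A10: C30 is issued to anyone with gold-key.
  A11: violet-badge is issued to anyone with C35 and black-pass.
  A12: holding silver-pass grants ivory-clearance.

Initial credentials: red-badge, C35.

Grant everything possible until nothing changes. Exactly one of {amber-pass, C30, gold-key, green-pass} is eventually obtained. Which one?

amber-pass

Holding red-badge and C35 grants black-pass (A7).
Holding black-pass grants silver-pass (A8).
Holding silver-pass grants ivory-clearance (A12).
Holding ivory-clearance and black-pass grants amber-pass (A3).
gold-key would need silver-code (A9), but silver-code is never granted. green-pass would need black-pass and silver-code (A1), but silver-code is never granted. C30 would need gold-key (A10), but gold-key is never granted.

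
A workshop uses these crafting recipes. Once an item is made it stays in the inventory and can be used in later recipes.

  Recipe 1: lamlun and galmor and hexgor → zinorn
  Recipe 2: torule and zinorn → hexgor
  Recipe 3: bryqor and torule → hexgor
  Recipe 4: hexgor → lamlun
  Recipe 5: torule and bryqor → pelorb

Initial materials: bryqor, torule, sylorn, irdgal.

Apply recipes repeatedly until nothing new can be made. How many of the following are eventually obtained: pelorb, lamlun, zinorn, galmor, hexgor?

torule and bryqor → pelorb (Recipe 5).
Using Recipe 3, bryqor and torule make hexgor.
hexgor → lamlun (Recipe 4).
pelorb: reached.
lamlun: reached.
zinorn would need lamlun, galmor, and hexgor (Recipe 1), but galmor is never obtained.
No rule produces galmor, and it is not given.
hexgor: reached.
Reached: pelorb, lamlun, and hexgor — 3 of the 5.

3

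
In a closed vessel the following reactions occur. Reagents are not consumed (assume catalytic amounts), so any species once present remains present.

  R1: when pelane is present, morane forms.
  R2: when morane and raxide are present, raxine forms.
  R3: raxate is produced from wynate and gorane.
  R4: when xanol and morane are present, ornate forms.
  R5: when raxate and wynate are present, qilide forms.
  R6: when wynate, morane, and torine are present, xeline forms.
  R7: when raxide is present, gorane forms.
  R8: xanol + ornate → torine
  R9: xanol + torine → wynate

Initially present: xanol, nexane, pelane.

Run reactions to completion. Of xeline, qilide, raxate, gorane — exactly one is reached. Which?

pelane present → morane forms (R1).
xanol and morane present → ornate forms (R4).
xanol and ornate present → torine forms (R8).
xanol and torine present → wynate forms (R9).
wynate, morane, and torine present → xeline forms (R6).
qilide would need raxate and wynate (R5), but raxate never forms. gorane would need raxide (R7), but raxide never forms. raxate would need wynate and gorane (R3), but gorane never forms.

xeline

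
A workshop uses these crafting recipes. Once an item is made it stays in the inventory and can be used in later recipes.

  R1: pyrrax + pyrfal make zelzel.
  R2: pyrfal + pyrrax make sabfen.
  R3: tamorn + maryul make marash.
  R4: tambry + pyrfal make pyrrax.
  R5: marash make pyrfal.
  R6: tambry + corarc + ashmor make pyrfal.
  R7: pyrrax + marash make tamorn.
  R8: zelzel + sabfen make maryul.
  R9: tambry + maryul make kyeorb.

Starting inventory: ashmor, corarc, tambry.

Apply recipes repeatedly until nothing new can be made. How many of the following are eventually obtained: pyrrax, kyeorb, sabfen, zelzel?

tambry + corarc + ashmor → pyrfal (R6).
tambry + pyrfal → pyrrax (R4).
pyrrax + pyrfal → zelzel (R1).
Using R2, pyrfal and pyrrax make sabfen.
zelzel + sabfen → maryul (R8).
Using R9, tambry and maryul make kyeorb.
pyrrax: reached.
kyeorb: reached.
sabfen: reached.
zelzel: reached.
All 4 are reached.

4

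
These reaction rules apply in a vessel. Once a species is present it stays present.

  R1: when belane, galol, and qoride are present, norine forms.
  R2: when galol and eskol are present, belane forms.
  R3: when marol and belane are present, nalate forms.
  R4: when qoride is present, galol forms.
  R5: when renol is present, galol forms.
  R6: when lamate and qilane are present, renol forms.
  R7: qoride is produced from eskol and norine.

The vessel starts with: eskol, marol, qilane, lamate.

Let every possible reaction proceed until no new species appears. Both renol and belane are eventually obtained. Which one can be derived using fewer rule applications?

renol

renol: lamate and qilane present → renol forms (R6). [1 rule application]
belane: lamate and qilane present → renol forms (R6). renol present → galol forms (R5). galol and eskol present → belane forms (R2). [3 rule applications]
renol needs fewer.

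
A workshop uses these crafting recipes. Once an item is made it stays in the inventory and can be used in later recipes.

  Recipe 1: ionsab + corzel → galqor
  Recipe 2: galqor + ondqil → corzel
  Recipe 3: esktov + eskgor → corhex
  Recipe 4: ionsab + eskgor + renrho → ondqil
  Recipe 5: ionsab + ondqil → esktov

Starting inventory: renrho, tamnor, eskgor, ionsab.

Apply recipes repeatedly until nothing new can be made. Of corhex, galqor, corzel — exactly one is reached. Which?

corhex

ionsab + eskgor + renrho → ondqil (Recipe 4).
Using Recipe 5, ionsab and ondqil make esktov.
Using Recipe 3, esktov and eskgor make corhex.
corzel would need galqor and ondqil (Recipe 2), but galqor is never obtained. galqor would need ionsab and corzel (Recipe 1), but corzel is never obtained.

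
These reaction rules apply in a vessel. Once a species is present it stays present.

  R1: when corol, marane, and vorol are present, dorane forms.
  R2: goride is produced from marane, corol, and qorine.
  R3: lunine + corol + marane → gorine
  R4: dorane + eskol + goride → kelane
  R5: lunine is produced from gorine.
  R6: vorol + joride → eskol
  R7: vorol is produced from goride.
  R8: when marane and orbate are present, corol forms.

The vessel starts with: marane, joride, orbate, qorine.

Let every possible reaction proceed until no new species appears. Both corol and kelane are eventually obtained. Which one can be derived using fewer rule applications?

corol

corol: marane and orbate present → corol forms (R8). [1 rule application]
kelane: marane and orbate present → corol forms (R8). marane, corol, and qorine present → goride forms (R2). goride present → vorol forms (R7). vorol and joride present → eskol forms (R6). corol, marane, and vorol present → dorane forms (R1). dorane, eskol, and goride present → kelane forms (R4). [6 rule applications]
corol needs fewer.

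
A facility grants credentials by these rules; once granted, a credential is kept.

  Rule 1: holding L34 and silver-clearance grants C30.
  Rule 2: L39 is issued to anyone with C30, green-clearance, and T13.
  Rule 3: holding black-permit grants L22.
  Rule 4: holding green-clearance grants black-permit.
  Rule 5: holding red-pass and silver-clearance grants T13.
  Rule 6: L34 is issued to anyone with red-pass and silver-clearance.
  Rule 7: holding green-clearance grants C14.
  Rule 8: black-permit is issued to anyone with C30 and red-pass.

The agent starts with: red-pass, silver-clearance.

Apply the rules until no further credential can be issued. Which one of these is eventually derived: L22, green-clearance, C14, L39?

Holding red-pass and silver-clearance grants L34 (Rule 6).
Holding L34 and silver-clearance grants C30 (Rule 1).
Holding C30 and red-pass grants black-permit (Rule 8).
Holding black-permit grants L22 (Rule 3).
C14 would need green-clearance (Rule 7), but green-clearance is never granted. No rule produces green-clearance, and it is not given. L39 would need C30, green-clearance, and T13 (Rule 2), but green-clearance is never granted.

L22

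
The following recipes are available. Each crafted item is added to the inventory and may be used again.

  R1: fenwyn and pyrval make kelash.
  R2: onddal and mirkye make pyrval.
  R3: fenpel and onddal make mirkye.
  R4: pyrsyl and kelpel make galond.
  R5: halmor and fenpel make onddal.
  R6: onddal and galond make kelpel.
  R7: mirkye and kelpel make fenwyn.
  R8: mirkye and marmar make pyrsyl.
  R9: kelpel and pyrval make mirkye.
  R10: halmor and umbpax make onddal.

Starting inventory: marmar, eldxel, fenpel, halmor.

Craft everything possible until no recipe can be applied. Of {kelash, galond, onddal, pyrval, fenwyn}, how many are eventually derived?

2

halmor and fenpel → onddal (R5).
Using R3, fenpel and onddal make mirkye.
Using R2, onddal and mirkye make pyrval.
kelash would need fenwyn and pyrval (R1), but fenwyn is never obtained.
galond would need pyrsyl and kelpel (R4), but kelpel is never obtained.
onddal: reached.
pyrval: reached.
fenwyn would need mirkye and kelpel (R7), but kelpel is never obtained.
Reached: onddal and pyrval — 2 of the 5.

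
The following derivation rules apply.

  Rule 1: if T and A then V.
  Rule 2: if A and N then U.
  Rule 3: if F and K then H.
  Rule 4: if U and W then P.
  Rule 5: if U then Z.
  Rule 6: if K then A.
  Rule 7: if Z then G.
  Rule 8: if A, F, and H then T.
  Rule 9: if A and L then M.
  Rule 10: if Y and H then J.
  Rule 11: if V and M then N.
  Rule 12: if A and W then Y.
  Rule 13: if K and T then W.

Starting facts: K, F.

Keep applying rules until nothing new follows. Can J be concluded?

Yes

From K, Rule 6 gives A.
From F and K, Rule 3 gives H.
A, F, and H hold, so T follows (Rule 8).
K and T hold, so W follows (Rule 13).
From A and W, Rule 12 gives Y.
Y and H hold, so J follows (Rule 10).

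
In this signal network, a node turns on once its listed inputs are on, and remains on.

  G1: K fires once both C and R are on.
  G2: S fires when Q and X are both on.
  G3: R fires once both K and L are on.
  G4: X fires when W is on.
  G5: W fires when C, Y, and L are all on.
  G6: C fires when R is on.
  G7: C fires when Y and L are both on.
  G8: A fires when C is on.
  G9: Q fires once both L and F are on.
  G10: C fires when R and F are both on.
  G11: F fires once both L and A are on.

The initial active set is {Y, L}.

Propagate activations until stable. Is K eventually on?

No

K would need C and R (G1), but R never turns on.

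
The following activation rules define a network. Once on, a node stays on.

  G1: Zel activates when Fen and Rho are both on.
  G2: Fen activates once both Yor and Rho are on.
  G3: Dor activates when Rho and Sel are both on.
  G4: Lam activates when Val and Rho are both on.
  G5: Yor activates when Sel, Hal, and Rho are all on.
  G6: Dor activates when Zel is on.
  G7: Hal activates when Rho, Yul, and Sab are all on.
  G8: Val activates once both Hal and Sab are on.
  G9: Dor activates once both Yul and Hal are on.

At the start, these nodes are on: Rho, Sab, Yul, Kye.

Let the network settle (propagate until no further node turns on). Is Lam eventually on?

G7: Rho, Yul, and Sab on → Hal on.
Hal and Sab are on, so Val activates (G8).
Val and Rho are on, so Lam activates (G4).

Yes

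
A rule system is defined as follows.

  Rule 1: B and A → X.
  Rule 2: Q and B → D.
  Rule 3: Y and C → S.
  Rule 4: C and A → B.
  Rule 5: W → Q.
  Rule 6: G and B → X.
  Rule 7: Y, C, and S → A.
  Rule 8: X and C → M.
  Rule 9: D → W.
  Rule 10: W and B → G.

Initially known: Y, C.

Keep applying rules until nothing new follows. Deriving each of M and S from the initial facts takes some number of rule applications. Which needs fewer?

S

S: From Y and C, Rule 3 gives S. [1 rule application]
M: Y and C hold, so S follows (Rule 3). Y, C, and S hold, so A follows (Rule 7). C and A hold, so B follows (Rule 4). B and A hold, so X follows (Rule 1). From X and C, Rule 8 gives M. [5 rule applications]
S needs fewer.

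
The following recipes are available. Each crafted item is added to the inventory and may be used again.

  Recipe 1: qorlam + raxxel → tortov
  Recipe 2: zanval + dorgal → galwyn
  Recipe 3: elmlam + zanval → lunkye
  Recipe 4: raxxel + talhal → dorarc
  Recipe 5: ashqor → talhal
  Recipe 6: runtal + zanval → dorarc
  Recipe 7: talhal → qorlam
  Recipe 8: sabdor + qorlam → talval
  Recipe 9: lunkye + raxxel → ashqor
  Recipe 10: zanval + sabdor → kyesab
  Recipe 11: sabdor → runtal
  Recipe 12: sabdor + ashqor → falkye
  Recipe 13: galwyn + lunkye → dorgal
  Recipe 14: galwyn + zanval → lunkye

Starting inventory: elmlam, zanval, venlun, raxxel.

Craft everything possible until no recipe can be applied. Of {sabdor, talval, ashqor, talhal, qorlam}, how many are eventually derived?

Using Recipe 3, elmlam and zanval make lunkye.
lunkye + raxxel → ashqor (Recipe 9).
ashqor → talhal (Recipe 5).
Using Recipe 7, talhal makes qorlam.
No rule produces sabdor, and it is not given.
talval would need sabdor and qorlam (Recipe 8), but sabdor is never obtained.
ashqor: reached.
talhal: reached.
qorlam: reached.
Reached: ashqor, talhal, and qorlam — 3 of the 5.

3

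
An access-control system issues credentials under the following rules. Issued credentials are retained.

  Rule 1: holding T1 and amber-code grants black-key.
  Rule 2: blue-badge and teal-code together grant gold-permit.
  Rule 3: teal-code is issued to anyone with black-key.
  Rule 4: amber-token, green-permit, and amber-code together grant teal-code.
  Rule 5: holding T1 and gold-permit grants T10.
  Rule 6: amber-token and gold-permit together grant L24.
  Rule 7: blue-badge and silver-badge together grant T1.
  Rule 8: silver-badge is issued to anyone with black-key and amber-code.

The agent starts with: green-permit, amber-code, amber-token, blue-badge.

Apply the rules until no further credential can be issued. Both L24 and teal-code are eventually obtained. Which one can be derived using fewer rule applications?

teal-code

teal-code: Holding amber-token, green-permit, and amber-code grants teal-code (Rule 4). [1 rule application]
L24: Holding amber-token, green-permit, and amber-code grants teal-code (Rule 4). Holding blue-badge and teal-code grants gold-permit (Rule 2). Holding amber-token and gold-permit grants L24 (Rule 6). [3 rule applications]
teal-code needs fewer.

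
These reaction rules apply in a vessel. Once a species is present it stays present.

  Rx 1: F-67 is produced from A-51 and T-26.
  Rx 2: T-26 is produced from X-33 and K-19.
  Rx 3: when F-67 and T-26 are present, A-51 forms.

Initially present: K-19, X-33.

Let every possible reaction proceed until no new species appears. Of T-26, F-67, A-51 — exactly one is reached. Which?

X-33 and K-19 present → T-26 forms (Rx 2).
F-67 would need A-51 and T-26 (Rx 1), but A-51 never forms. A-51 would need F-67 and T-26 (Rx 3), but F-67 never forms.

T-26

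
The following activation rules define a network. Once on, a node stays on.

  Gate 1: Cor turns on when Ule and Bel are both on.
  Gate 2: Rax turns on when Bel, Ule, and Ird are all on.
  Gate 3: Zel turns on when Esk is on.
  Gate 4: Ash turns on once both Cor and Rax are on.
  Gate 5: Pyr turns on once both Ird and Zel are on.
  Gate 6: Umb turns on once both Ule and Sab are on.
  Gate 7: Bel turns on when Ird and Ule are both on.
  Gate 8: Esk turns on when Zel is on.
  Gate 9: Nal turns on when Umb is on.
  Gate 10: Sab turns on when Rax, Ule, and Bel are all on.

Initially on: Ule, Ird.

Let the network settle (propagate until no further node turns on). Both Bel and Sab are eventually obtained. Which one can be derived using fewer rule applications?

Bel: Gate 7: Ird and Ule on → Bel on. [1 rule application]
Sab: Gate 7: Ird and Ule on → Bel on. Bel, Ule, and Ird are on, so Rax turns on (Gate 2). Gate 10: Rax, Ule, and Bel on → Sab on. [3 rule applications]
Bel needs fewer.

Bel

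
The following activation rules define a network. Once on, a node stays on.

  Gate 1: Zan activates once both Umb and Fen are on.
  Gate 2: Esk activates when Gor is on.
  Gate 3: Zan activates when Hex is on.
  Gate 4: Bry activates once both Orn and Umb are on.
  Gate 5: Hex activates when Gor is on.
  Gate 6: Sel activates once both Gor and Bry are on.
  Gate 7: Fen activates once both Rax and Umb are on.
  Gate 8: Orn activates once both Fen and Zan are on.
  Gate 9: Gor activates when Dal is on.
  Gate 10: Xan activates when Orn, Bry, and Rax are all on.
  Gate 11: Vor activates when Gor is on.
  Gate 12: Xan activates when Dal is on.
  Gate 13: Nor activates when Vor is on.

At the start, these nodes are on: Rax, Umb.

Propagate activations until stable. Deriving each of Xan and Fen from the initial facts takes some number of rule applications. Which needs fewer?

Fen

Fen: Rax and Umb are on, so Fen activates (Gate 7). [1 rule application]
Xan: Gate 7: Rax and Umb on → Fen on. Umb and Fen are on, so Zan activates (Gate 1). Fen and Zan are on, so Orn activates (Gate 8). Gate 4: Orn and Umb on → Bry on. Gate 10: Orn, Bry, and Rax on → Xan on. [5 rule applications]
Fen needs fewer.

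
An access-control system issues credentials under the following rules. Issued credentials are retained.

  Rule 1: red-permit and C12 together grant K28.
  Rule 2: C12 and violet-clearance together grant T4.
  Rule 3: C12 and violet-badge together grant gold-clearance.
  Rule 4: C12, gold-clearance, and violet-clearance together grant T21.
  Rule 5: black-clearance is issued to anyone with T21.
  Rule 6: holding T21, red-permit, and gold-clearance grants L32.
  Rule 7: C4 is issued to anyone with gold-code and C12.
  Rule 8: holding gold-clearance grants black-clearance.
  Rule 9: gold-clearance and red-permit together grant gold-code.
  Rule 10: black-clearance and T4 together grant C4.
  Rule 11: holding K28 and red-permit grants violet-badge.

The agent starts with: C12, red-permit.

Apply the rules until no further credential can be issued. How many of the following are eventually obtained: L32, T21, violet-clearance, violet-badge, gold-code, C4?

3

Holding red-permit and C12 grants K28 (Rule 1).
Holding K28 and red-permit grants violet-badge (Rule 11).
Holding C12 and violet-badge grants gold-clearance (Rule 3).
Holding gold-clearance and red-permit grants gold-code (Rule 9).
Holding gold-code and C12 grants C4 (Rule 7).
L32 would need T21, red-permit, and gold-clearance (Rule 6), but T21 is never granted.
T21 would need C12, gold-clearance, and violet-clearance (Rule 4), but violet-clearance is never granted.
No rule produces violet-clearance, and it is not given.
violet-badge: reached.
gold-code: reached.
C4: reached.
Reached: violet-badge, gold-code, and C4 — 3 of the 6.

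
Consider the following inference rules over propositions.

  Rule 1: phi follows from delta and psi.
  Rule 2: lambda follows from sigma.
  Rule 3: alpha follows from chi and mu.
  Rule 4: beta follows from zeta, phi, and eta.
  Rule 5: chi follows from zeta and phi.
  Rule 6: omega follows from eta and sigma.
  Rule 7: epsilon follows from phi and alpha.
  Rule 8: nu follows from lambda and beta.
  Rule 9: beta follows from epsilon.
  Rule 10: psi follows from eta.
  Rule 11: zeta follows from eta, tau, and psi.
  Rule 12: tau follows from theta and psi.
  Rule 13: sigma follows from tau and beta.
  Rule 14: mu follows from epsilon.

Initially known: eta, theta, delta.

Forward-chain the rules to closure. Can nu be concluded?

From eta, Rule 10 gives psi.
theta and psi hold, so tau follows (Rule 12).
delta and psi hold, so phi follows (Rule 1).
From eta, tau, and psi, Rule 11 gives zeta.
From zeta, phi, and eta, Rule 4 gives beta.
From tau and beta, Rule 13 gives sigma.
From sigma, Rule 2 gives lambda.
From lambda and beta, Rule 8 gives nu.

Yes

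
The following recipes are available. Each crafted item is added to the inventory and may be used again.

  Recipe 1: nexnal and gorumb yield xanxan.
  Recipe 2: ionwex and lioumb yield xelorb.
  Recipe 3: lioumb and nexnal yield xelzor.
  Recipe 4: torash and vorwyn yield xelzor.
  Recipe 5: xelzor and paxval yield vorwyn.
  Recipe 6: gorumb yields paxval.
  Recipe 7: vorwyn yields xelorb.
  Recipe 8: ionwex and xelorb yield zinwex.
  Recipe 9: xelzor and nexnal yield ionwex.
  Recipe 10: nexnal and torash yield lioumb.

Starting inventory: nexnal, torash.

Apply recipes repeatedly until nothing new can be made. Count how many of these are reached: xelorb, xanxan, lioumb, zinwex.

3

Using Recipe 10, nexnal and torash make lioumb.
lioumb and nexnal → xelzor (Recipe 3).
xelzor and nexnal → ionwex (Recipe 9).
Using Recipe 2, ionwex and lioumb make xelorb.
ionwex and xelorb → zinwex (Recipe 8).
xelorb: reached.
xanxan would need nexnal and gorumb (Recipe 1), but gorumb is never obtained.
lioumb: reached.
zinwex: reached.
Reached: xelorb, lioumb, and zinwex — 3 of the 4.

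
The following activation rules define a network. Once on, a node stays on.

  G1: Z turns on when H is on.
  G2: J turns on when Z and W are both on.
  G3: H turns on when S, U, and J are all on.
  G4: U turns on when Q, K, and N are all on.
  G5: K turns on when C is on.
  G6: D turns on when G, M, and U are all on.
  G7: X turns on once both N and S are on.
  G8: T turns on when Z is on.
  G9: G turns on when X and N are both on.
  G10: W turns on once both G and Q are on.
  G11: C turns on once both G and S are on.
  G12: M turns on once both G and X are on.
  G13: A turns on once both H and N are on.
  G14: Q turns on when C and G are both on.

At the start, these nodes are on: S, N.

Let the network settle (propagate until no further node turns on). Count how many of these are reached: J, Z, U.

1

G7: N and S on → X on.
X and N are on, so G turns on (G9).
G and S are on, so C turns on (G11).
C is on, so K turns on (G5).
C and G are on, so Q turns on (G14).
G4: Q, K, and N on → U on.
J would need Z and W (G2), but Z never turns on.
Z would need H (G1), but H never turns on.
U: reached.
Reached: U — 1 of the 3.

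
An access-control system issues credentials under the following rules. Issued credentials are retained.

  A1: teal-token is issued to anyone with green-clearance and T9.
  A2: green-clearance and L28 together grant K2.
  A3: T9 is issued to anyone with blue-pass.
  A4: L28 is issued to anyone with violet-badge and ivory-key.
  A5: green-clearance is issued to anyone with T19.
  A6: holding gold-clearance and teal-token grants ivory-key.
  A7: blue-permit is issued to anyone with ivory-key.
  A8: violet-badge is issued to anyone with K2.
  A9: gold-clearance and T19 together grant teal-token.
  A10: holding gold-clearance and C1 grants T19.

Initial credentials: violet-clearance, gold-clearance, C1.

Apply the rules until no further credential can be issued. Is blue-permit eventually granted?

Holding gold-clearance and C1 grants T19 (A10).
Holding gold-clearance and T19 grants teal-token (A9).
Holding gold-clearance and teal-token grants ivory-key (A6).
Holding ivory-key grants blue-permit (A7).

Yes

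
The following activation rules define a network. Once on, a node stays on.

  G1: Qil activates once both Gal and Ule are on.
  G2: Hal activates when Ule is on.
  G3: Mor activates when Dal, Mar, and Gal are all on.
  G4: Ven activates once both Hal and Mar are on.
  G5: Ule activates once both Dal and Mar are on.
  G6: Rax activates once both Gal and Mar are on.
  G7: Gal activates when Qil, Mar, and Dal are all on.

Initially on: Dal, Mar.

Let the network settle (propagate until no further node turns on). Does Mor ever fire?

No

Mor would need Dal, Mar, and Gal (G3), but Gal never turns on.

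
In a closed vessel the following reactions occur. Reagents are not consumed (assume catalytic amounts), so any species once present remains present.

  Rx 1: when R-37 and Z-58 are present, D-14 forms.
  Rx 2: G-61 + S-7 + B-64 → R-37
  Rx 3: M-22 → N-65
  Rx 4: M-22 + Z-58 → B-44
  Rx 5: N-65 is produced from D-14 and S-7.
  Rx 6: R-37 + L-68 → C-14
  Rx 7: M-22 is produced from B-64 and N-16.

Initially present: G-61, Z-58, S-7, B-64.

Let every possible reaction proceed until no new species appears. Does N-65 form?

G-61, S-7, and B-64 present → R-37 forms (Rx 2).
R-37 and Z-58 present → D-14 forms (Rx 1).
D-14 and S-7 present → N-65 forms (Rx 5).

Yes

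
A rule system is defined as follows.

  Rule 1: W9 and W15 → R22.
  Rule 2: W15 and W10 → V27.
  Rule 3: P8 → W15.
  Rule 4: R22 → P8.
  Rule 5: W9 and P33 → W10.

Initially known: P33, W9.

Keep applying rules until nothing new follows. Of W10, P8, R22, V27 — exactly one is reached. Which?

W9 and P33 hold, so W10 follows (Rule 5).
V27 would need W15 and W10 (Rule 2), but W15 is never established. P8 would need R22 (Rule 4), but R22 is never established. R22 would need W9 and W15 (Rule 1), but W15 is never established.

W10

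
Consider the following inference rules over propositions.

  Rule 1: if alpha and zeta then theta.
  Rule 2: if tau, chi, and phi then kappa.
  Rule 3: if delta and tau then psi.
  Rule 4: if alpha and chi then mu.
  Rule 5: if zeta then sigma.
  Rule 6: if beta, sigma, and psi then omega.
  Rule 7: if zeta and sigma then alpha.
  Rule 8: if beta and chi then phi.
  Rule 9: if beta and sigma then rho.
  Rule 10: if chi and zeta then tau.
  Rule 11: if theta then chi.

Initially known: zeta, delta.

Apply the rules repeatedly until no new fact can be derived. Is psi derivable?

zeta holds, so sigma follows (Rule 5).
zeta and sigma hold, so alpha follows (Rule 7).
alpha and zeta hold, so theta follows (Rule 1).
theta holds, so chi follows (Rule 11).
From chi and zeta, Rule 10 gives tau.
delta and tau hold, so psi follows (Rule 3).

Yes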